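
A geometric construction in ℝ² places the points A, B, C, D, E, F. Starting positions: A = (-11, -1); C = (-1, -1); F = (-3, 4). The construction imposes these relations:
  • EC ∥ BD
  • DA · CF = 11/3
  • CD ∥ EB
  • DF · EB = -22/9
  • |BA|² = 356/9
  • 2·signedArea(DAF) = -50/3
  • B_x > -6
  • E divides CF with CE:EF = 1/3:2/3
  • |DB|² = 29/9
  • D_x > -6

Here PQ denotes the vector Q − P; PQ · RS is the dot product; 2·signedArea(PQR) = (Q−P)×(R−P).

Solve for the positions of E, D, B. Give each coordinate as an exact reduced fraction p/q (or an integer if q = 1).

1. E_x = -5/3  [E divides CF with CE:EF = 1/3:2/3]
2. E_y = 2/3  [E divides CF with CE:EF = 1/3:2/3]
   → E = (-5/3, 2/3)
3. D_x = -5  [2·signedArea(DAF) = -50/3 ∩ DA · CF = 11/3]
4. D_y = 2/3  [2·signedArea(DAF) = -50/3 ∩ DA · CF = 11/3]
   → D = (-5, 2/3)
5. B_x = -17/3  [EC ∥ BD ∩ CD ∥ EB]
6. B_y = 7/3  [EC ∥ BD ∩ CD ∥ EB]
   → B = (-17/3, 7/3)

B = (-17/3, 7/3)
D = (-5, 2/3)
E = (-5/3, 2/3)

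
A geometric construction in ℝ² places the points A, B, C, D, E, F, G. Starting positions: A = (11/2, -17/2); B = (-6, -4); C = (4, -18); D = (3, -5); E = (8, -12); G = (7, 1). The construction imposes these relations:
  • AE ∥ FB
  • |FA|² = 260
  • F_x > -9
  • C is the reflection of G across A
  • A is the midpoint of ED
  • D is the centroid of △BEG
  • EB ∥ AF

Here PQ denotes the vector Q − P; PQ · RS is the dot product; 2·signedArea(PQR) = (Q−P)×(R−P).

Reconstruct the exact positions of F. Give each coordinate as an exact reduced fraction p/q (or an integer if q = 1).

F = (-17/2, -1/2)

1. F_x = -17/2  [AE ∥ FB ∩ EB ∥ AF]
2. F_y = -1/2  [AE ∥ FB ∩ EB ∥ AF]
   → F = (-17/2, -1/2)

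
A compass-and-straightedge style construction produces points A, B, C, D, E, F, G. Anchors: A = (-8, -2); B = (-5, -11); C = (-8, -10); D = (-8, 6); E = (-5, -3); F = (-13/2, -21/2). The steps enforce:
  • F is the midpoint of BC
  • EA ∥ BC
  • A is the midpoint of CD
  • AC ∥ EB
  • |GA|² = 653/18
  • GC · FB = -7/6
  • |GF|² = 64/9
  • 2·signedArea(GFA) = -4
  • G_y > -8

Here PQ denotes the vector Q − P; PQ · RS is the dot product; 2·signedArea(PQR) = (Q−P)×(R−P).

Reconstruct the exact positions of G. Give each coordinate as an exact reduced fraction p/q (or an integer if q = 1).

1. G_x = -13/2  [GC · FB = -7/6 ∩ 2·signedArea(GFA) = -4]
2. G_y = -47/6  [GC · FB = -7/6 ∩ 2·signedArea(GFA) = -4]
   → G = (-13/2, -47/6)

G = (-13/2, -47/6)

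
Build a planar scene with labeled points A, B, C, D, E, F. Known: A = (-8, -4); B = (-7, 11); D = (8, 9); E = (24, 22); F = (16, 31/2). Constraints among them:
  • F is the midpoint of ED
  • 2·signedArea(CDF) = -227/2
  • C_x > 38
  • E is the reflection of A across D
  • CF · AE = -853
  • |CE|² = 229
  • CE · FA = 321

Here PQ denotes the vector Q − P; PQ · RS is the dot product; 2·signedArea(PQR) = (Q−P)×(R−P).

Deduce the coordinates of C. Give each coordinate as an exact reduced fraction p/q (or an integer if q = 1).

C = (39, 20)

1. C_x = 39  [CE · FA = 321 ∩ 2·signedArea(CDF) = -227/2]
2. C_y = 20  [CE · FA = 321 ∩ 2·signedArea(CDF) = -227/2]
   → C = (39, 20)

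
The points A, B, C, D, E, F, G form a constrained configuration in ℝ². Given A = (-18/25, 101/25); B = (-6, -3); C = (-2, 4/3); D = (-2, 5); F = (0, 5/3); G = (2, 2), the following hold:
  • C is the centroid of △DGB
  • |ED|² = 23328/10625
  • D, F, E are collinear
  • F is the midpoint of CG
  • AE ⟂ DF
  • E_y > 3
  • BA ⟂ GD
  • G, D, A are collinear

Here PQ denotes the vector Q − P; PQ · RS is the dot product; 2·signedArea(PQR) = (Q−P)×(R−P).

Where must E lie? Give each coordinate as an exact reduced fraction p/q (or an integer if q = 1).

1. E_x = -526/425  [D, F, E are collinear ∩ AE ⟂ DF]
2. E_y = 317/85  [D, F, E are collinear ∩ AE ⟂ DF]
   → E = (-526/425, 317/85)

E = (-526/425, 317/85)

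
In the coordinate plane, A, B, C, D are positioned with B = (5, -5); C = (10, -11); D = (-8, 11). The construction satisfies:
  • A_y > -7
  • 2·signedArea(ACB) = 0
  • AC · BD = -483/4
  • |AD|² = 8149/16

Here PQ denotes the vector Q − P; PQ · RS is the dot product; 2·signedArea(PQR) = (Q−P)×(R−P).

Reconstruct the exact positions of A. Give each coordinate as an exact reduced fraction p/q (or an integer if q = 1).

1. A_x = 25/4  [2·signedArea(ACB) = 0 ∩ AC · BD = -483/4]
2. A_y = -13/2  [2·signedArea(ACB) = 0 ∩ AC · BD = -483/4]
   → A = (25/4, -13/2)

A = (25/4, -13/2)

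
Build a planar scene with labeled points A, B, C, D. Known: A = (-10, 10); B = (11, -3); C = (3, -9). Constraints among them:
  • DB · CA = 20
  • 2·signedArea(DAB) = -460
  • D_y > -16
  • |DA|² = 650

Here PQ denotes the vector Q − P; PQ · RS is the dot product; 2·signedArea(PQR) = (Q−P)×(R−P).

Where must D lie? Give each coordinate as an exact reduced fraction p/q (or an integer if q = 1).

D = (-5, -15)

1. D_x = -5  [2·signedArea(DAB) = -460 ∩ DB · CA = 20]
2. D_y = -15  [2·signedArea(DAB) = -460 ∩ DB · CA = 20]
   → D = (-5, -15)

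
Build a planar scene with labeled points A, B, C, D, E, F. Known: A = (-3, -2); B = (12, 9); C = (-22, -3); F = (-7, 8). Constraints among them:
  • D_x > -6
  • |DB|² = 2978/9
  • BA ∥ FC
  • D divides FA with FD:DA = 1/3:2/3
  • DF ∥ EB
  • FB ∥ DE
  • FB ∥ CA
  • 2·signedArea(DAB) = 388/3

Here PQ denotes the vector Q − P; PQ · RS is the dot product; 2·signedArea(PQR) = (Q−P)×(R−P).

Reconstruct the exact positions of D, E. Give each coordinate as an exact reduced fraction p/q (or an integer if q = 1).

D = (-17/3, 14/3)
E = (40/3, 17/3)

1. D_x = -17/3  [D divides FA with FD:DA = 1/3:2/3]
2. D_y = 14/3  [D divides FA with FD:DA = 1/3:2/3]
   → D = (-17/3, 14/3)
3. E_x = 40/3  [DF ∥ EB ∩ FB ∥ DE]
4. E_y = 17/3  [DF ∥ EB ∩ FB ∥ DE]
   → E = (40/3, 17/3)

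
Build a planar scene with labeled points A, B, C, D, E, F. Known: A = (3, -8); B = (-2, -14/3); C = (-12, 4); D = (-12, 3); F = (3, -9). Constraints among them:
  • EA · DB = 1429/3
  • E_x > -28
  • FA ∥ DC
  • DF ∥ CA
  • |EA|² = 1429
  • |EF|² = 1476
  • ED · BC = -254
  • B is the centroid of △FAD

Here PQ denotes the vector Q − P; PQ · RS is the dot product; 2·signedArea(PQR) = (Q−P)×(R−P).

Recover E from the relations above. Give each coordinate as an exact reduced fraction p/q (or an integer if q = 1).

E = (-27, 15)

1. E_x = -27  [EA · DB = 1429/3 ∩ ED · BC = -254]
2. E_y = 15  [EA · DB = 1429/3 ∩ ED · BC = -254]
   → E = (-27, 15)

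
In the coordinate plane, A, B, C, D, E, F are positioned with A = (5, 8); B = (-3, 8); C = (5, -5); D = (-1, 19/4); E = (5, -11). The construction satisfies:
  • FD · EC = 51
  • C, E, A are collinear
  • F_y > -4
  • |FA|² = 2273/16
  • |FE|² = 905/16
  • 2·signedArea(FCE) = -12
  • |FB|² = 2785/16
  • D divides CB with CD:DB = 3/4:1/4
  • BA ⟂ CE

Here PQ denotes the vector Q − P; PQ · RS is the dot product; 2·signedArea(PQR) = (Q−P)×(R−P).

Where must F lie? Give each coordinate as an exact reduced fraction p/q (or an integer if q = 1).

F = (3, -15/4)

1. F_x = 3  [FD · EC = 51 ∩ 2·signedArea(FCE) = -12]
2. F_y = -15/4  [FD · EC = 51 ∩ 2·signedArea(FCE) = -12]
   → F = (3, -15/4)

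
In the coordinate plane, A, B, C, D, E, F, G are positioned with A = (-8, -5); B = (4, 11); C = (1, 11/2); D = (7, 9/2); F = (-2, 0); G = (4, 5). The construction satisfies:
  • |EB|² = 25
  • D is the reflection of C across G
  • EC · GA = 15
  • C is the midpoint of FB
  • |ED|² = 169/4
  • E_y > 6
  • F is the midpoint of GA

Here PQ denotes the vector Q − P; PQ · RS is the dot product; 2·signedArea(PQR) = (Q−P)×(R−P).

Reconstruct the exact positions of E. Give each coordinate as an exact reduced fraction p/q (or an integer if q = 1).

E = (1, 7)

1. E_x = 1  [line 12·x + 10·y + -82 = 0 ∩ |ED|² = 169/4]
2. E_y = 7  [line 12·x + 10·y + -82 = 0 ∩ |ED|² = 169/4]
   → E = (1, 7)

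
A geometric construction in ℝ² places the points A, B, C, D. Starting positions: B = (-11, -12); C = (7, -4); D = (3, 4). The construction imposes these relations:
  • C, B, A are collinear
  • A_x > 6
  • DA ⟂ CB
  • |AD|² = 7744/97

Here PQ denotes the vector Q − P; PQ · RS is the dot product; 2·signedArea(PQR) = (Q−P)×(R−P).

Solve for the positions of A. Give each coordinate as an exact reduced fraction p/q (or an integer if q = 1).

A = (643/97, -404/97)

1. A_x = 643/97  [C, B, A are collinear ∩ DA ⟂ CB]
2. A_y = -404/97  [C, B, A are collinear ∩ DA ⟂ CB]
   → A = (643/97, -404/97)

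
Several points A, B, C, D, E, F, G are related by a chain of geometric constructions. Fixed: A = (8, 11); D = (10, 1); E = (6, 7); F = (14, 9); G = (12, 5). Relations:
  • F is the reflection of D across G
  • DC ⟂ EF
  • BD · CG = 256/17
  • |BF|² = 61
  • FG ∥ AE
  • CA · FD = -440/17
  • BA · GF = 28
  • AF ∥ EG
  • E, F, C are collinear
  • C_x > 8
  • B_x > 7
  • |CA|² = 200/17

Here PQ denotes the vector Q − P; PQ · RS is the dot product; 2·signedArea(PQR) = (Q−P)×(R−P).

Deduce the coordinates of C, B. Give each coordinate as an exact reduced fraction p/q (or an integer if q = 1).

B = (8, 4)
C = (142/17, 129/17)

1. C_x = 142/17  [E, F, C are collinear ∩ DC ⟂ EF]
2. C_y = 129/17  [E, F, C are collinear ∩ DC ⟂ EF]
   → C = (142/17, 129/17)
3. B_x = 8  [BD · CG = 256/17 ∩ BA · GF = 28]
4. B_y = 4  [BD · CG = 256/17 ∩ BA · GF = 28]
   → B = (8, 4)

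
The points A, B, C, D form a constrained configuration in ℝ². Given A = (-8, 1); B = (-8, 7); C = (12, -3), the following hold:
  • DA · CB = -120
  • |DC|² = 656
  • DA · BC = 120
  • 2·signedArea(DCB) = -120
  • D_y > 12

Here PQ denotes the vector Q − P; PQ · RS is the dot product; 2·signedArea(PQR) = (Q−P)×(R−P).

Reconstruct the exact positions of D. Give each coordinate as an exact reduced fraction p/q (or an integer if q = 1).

D = (-8, 13)

1. D_x = -8  [DA · CB = -120 ∩ 2·signedArea(DCB) = -120]
2. D_y = 13  [DA · CB = -120 ∩ 2·signedArea(DCB) = -120]
   → D = (-8, 13)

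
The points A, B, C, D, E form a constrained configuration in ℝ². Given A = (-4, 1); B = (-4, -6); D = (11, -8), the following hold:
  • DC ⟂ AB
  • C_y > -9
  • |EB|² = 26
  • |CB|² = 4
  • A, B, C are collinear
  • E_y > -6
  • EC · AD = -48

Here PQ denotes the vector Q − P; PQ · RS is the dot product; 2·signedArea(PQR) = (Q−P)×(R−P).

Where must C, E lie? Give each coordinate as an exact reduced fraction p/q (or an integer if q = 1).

1. C_x = -4  [A, B, C are collinear ∩ DC ⟂ AB]
2. C_y = -8  [A, B, C are collinear ∩ DC ⟂ AB]
   → C = (-4, -8)
3. E_x = 1  [line -15·x + 9·y + 60 = 0 ∩ |EB|² = 26]
4. E_y = -5  [line -15·x + 9·y + 60 = 0 ∩ |EB|² = 26]
   → E = (1, -5)

C = (-4, -8)
E = (1, -5)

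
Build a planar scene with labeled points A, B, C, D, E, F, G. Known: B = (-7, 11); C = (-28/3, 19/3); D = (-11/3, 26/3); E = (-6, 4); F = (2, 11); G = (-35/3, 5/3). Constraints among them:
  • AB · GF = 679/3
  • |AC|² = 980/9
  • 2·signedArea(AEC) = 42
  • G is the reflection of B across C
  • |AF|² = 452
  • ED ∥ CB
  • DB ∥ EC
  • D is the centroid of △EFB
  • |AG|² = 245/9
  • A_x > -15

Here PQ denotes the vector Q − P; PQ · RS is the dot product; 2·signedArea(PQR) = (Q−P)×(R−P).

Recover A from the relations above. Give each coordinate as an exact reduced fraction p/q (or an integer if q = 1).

1. A_x = -14  [2·signedArea(AEC) = 42 ∩ AB · GF = 679/3]
2. A_y = -3  [2·signedArea(AEC) = 42 ∩ AB · GF = 679/3]
   → A = (-14, -3)

A = (-14, -3)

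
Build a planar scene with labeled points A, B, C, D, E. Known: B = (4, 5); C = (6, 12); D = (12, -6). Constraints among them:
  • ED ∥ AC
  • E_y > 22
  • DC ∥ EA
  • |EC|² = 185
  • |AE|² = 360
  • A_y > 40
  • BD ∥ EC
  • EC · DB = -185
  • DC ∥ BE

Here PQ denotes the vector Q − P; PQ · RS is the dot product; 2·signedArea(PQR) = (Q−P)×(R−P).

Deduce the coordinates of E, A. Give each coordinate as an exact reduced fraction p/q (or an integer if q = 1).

A = (-8, 41)
E = (-2, 23)

1. E_x = -2  [BD ∥ EC ∩ DC ∥ BE]
2. E_y = 23  [BD ∥ EC ∩ DC ∥ BE]
   → E = (-2, 23)
3. A_x = -8  [ED ∥ AC ∩ DC ∥ EA]
4. A_y = 41  [ED ∥ AC ∩ DC ∥ EA]
   → A = (-8, 41)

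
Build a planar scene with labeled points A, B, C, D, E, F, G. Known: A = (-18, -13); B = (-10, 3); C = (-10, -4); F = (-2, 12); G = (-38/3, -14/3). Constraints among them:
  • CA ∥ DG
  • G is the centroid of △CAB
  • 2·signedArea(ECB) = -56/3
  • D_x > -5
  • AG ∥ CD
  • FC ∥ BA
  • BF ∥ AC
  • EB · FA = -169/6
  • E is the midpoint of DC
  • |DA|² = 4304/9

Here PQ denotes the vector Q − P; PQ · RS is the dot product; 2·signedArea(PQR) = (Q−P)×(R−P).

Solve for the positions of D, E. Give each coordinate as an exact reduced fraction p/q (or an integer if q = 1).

1. D_x = -14/3  [CA ∥ DG ∩ AG ∥ CD]
2. D_y = 13/3  [CA ∥ DG ∩ AG ∥ CD]
   → D = (-14/3, 13/3)
3. E_x = -22/3  [E is the midpoint of DC]
4. E_y = 1/6  [E is the midpoint of DC]
   → E = (-22/3, 1/6)

D = (-14/3, 13/3)
E = (-22/3, 1/6)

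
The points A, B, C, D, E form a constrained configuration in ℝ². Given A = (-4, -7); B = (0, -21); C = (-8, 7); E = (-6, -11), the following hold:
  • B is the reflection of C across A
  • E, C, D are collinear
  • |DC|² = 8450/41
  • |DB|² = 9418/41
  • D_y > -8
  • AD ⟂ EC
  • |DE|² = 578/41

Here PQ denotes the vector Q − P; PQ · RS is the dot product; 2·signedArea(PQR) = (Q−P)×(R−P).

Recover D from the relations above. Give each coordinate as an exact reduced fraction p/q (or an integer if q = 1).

1. D_x = -263/41  [E, C, D are collinear ∩ AD ⟂ EC]
2. D_y = -298/41  [E, C, D are collinear ∩ AD ⟂ EC]
   → D = (-263/41, -298/41)

D = (-263/41, -298/41)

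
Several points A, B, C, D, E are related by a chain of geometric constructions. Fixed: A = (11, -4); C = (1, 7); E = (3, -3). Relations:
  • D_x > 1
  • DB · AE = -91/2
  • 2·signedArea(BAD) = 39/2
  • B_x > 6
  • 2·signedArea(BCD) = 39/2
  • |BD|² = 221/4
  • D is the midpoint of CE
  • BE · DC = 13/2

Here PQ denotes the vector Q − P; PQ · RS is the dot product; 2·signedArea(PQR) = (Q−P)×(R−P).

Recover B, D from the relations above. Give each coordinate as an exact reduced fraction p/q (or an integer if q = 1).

B = (7, -7/2)
D = (2, 2)

1. D_x = 2  [D is the midpoint of CE]
2. D_y = 2  [D is the midpoint of CE]
   → D = (2, 2)
3. B_x = 7  [2·signedArea(BAD) = 39/2 ∩ 2·signedArea(BCD) = 39/2]
4. B_y = -7/2  [2·signedArea(BAD) = 39/2 ∩ 2·signedArea(BCD) = 39/2]
   → B = (7, -7/2)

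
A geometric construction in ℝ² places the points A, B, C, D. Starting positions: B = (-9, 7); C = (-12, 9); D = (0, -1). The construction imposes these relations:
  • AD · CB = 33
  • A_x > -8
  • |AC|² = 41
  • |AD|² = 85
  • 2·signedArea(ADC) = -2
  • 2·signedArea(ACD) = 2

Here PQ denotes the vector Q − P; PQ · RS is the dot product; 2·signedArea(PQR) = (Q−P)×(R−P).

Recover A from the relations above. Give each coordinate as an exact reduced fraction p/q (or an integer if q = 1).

A = (-7, 5)

1. A_x = -7  [2·signedArea(ADC) = -2 ∩ AD · CB = 33]
2. A_y = 5  [2·signedArea(ADC) = -2 ∩ AD · CB = 33]
   → A = (-7, 5)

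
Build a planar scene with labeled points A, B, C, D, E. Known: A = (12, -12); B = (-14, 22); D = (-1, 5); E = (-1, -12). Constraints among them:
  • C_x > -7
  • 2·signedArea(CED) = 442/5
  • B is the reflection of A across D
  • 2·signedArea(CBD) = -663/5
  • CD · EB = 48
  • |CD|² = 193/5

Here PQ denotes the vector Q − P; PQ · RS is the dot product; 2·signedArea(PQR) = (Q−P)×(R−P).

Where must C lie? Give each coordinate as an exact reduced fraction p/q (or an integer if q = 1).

1. C_x = -31/5  [2·signedArea(CBD) = -663/5 ∩ CD · EB = 48]
2. C_y = 8/5  [2·signedArea(CBD) = -663/5 ∩ CD · EB = 48]
   → C = (-31/5, 8/5)

C = (-31/5, 8/5)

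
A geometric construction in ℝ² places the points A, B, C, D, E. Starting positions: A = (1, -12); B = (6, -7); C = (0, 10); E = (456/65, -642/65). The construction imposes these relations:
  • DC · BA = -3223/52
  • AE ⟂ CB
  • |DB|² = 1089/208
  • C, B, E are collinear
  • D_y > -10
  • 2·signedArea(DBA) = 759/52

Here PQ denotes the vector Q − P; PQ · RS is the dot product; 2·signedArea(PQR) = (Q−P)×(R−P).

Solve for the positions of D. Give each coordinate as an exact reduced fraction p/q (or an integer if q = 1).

1. D_x = 879/130  [2·signedArea(DBA) = 759/52 ∩ DC · BA = -3223/52]
2. D_y = -2381/260  [2·signedArea(DBA) = 759/52 ∩ DC · BA = -3223/52]
   → D = (879/130, -2381/260)

D = (879/130, -2381/260)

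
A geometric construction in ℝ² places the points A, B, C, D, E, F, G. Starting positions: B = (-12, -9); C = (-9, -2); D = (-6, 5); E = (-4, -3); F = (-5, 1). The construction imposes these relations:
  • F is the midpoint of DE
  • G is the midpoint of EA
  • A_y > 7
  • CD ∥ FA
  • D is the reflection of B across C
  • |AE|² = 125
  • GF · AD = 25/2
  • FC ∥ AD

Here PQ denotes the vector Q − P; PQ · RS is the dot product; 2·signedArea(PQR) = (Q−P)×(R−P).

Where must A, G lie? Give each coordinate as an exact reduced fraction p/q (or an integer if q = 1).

A = (-2, 8)
G = (-3, 5/2)

1. A_x = -2  [FC ∥ AD ∩ CD ∥ FA]
2. A_y = 8  [FC ∥ AD ∩ CD ∥ FA]
   → A = (-2, 8)
3. G_x = -3  [G is the midpoint of EA]
4. G_y = 5/2  [G is the midpoint of EA]
   → G = (-3, 5/2)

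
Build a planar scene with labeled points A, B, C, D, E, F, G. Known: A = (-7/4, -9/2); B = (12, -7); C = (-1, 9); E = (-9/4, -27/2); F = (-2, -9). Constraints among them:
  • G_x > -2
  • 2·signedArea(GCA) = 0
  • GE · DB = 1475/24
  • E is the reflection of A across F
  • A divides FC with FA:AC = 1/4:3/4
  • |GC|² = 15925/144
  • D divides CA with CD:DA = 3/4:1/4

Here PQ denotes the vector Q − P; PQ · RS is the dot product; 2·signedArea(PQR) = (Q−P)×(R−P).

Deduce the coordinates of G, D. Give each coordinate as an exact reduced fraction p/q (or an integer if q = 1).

1. D_x = -25/16  [D divides CA with CD:DA = 3/4:1/4]
2. D_y = -9/8  [D divides CA with CD:DA = 3/4:1/4]
   → D = (-25/16, -9/8)
3. G_x = -19/12  [2·signedArea(GCA) = 0 ∩ GE · DB = 1475/24]
4. G_y = -3/2  [2·signedArea(GCA) = 0 ∩ GE · DB = 1475/24]
   → G = (-19/12, -3/2)

D = (-25/16, -9/8)
G = (-19/12, -3/2)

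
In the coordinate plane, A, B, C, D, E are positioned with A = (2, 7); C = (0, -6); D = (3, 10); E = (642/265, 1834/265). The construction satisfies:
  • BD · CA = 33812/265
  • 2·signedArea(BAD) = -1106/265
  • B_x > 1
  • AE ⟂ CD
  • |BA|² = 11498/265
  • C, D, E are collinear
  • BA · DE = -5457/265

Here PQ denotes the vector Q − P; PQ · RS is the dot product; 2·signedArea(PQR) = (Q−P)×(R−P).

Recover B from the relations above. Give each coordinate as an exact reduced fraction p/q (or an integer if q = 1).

1. B_x = 321/265  [BA · DE = -5457/265 ∩ 2·signedArea(BAD) = -1106/265]
2. B_y = 122/265  [BA · DE = -5457/265 ∩ 2·signedArea(BAD) = -1106/265]
   → B = (321/265, 122/265)

B = (321/265, 122/265)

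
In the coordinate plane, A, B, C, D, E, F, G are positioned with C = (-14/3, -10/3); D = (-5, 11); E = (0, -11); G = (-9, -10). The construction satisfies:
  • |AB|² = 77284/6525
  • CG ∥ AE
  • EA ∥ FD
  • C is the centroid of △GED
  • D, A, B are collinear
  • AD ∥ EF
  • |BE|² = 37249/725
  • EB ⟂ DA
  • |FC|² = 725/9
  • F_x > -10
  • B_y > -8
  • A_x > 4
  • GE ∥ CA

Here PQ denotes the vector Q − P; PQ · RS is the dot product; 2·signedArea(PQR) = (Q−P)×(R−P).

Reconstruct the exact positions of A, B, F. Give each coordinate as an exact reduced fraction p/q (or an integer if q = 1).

1. A_x = 13/3  [CG ∥ AE ∩ GE ∥ CA]
2. A_y = -13/3  [CG ∥ AE ∩ GE ∥ CA]
   → A = (13/3, -13/3)
3. B_x = 4439/725  [D, A, B are collinear ∩ EB ⟂ DA]
4. B_y = -5273/725  [D, A, B are collinear ∩ EB ⟂ DA]
   → B = (4439/725, -5273/725)
5. F_x = -28/3  [EA ∥ FD ∩ AD ∥ EF]
6. F_y = 13/3  [EA ∥ FD ∩ AD ∥ EF]
   → F = (-28/3, 13/3)

A = (13/3, -13/3)
B = (4439/725, -5273/725)
F = (-28/3, 13/3)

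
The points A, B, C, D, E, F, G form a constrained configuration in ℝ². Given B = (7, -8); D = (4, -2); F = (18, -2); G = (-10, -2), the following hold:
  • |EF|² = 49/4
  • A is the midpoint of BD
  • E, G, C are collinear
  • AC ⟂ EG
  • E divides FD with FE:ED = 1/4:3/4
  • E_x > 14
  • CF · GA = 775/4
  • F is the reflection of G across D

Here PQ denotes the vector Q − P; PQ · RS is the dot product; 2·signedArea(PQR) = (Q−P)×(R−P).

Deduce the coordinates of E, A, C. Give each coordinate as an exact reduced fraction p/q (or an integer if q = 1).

A = (11/2, -5)
C = (11/2, -2)
E = (29/2, -2)

1. E_x = 29/2  [E divides FD with FE:ED = 1/4:3/4]
2. E_y = -2  [E divides FD with FE:ED = 1/4:3/4]
   → E = (29/2, -2)
3. A_x = 11/2  [A is the midpoint of BD]
4. A_y = -5  [A is the midpoint of BD]
   → A = (11/2, -5)
5. C_x = 11/2  [E, G, C are collinear ∩ AC ⟂ EG]
6. C_y = -2  [E, G, C are collinear ∩ AC ⟂ EG]
   → C = (11/2, -2)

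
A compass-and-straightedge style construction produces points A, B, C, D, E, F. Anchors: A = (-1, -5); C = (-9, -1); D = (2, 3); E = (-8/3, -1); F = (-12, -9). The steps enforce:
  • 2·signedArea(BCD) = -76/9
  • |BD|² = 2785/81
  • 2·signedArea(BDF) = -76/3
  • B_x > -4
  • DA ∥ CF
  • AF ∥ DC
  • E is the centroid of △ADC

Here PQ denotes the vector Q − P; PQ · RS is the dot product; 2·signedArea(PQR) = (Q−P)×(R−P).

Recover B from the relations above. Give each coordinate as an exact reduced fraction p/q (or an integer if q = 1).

1. B_x = -29/9  [2·signedArea(BDF) = -76/3 ∩ 2·signedArea(BCD) = -76/9]
2. B_y = 1/3  [2·signedArea(BDF) = -76/3 ∩ 2·signedArea(BCD) = -76/9]
   → B = (-29/9, 1/3)

B = (-29/9, 1/3)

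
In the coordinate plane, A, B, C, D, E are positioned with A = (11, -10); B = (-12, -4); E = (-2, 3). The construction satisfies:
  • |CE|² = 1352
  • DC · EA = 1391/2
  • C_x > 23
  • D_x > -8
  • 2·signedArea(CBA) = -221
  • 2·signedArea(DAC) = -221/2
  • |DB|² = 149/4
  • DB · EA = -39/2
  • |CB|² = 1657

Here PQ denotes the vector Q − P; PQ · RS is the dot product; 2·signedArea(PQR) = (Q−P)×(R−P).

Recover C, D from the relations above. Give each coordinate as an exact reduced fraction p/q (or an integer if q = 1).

1. C_x = 24  [line 6·x + 23·y + 385 = 0 ∩ |CE|² = 1352]
2. C_y = -23  [line 6·x + 23·y + 385 = 0 ∩ |CE|² = 1352]
   → C = (24, -23)
3. D_x = -7  [2·signedArea(DAC) = -221/2 ∩ DC · EA = 1391/2]
4. D_y = -1/2  [2·signedArea(DAC) = -221/2 ∩ DC · EA = 1391/2]
   → D = (-7, -1/2)

C = (24, -23)
D = (-7, -1/2)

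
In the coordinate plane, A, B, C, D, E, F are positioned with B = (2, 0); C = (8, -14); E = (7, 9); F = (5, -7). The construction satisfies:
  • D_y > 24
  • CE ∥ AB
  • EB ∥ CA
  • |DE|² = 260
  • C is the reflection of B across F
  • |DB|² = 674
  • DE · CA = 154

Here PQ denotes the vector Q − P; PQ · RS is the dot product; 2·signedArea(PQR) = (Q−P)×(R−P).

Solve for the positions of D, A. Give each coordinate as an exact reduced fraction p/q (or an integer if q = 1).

A = (3, -23)
D = (9, 25)

1. A_x = 3  [CE ∥ AB ∩ EB ∥ CA]
2. A_y = -23  [CE ∥ AB ∩ EB ∥ CA]
   → A = (3, -23)
3. D_x = 9  [line 5·x + 9·y + -270 = 0 ∩ |DB|² = 674]
4. D_y = 25  [line 5·x + 9·y + -270 = 0 ∩ |DB|² = 674]
   → D = (9, 25)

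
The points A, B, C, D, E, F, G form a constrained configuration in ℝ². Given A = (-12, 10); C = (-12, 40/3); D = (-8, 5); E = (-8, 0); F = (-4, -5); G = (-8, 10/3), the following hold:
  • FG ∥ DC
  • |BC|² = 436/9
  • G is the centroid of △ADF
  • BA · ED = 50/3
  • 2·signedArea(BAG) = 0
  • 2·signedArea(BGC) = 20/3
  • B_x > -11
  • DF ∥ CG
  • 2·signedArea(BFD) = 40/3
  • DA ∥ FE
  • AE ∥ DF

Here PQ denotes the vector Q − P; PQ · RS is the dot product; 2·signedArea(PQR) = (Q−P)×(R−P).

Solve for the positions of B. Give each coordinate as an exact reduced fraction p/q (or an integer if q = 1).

1. B_x = -10  [2·signedArea(BAG) = 0 ∩ 2·signedArea(BGC) = 20/3]
2. B_y = 20/3  [2·signedArea(BAG) = 0 ∩ 2·signedArea(BGC) = 20/3]
   → B = (-10, 20/3)

B = (-10, 20/3)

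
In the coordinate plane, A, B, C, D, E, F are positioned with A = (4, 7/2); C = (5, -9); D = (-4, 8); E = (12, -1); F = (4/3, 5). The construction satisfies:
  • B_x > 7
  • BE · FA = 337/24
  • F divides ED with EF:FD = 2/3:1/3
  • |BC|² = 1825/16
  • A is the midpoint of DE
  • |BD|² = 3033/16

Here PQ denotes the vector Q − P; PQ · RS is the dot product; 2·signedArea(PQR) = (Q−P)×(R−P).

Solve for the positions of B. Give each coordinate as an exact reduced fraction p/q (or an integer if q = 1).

B = (8, 5/4)

1. B_x = 8  [line -8/3·x + 3/2·y + 467/24 = 0 ∩ |BC|² = 1825/16]
2. B_y = 5/4  [line -8/3·x + 3/2·y + 467/24 = 0 ∩ |BC|² = 1825/16]
   → B = (8, 5/4)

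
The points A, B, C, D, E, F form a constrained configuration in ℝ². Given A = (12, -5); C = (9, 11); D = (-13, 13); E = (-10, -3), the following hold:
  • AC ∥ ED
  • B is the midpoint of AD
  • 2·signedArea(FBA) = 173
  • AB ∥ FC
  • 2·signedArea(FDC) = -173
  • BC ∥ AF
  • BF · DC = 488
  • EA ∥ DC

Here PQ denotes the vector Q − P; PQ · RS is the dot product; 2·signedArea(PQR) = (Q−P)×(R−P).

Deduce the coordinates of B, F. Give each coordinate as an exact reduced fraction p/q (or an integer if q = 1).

1. B_x = -1/2  [B is the midpoint of AD]
2. B_y = 4  [B is the midpoint of AD]
   → B = (-1/2, 4)
3. F_x = 43/2  [AB ∥ FC ∩ BC ∥ AF]
4. F_y = 2  [AB ∥ FC ∩ BC ∥ AF]
   → F = (43/2, 2)

B = (-1/2, 4)
F = (43/2, 2)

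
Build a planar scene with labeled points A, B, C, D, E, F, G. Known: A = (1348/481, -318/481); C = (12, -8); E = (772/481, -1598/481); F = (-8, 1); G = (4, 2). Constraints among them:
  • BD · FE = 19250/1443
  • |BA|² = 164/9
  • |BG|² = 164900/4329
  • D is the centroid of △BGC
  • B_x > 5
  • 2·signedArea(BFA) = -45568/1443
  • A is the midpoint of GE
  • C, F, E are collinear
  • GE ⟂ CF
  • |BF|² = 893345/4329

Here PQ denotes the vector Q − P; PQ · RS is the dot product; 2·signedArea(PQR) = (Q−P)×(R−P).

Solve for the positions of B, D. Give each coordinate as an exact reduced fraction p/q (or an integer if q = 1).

1. B_x = 7892/1443  [line 799/481·x + 5196/481·y + 49156/1443 = 0 ∩ |BF|² = 893345/4329]
2. B_y = -5764/1443  [line 799/481·x + 5196/481·y + 49156/1443 = 0 ∩ |BF|² = 893345/4329]
   → B = (7892/1443, -5764/1443)
3. D_x = 30980/4329  [BD · FE = 19250/1443 ∩ D is the centroid of △BGC]
4. D_y = -14422/4329  [BD · FE = 19250/1443 ∩ D is the centroid of △BGC]
   → D = (30980/4329, -14422/4329)

B = (7892/1443, -5764/1443)
D = (30980/4329, -14422/4329)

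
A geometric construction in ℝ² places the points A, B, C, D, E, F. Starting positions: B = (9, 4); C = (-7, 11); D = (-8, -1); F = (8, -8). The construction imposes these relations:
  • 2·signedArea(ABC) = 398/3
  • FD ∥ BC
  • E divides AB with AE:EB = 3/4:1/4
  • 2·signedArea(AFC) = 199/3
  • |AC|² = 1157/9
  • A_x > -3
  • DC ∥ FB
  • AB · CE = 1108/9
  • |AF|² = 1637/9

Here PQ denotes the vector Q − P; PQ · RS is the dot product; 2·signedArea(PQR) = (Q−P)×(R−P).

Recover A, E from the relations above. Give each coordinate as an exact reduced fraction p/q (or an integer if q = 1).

A = (-7/3, 2/3)
E = (37/6, 19/6)

1. A_x = -7/3  [2·signedArea(ABC) = 398/3 ∩ 2·signedArea(AFC) = 199/3]
2. A_y = 2/3  [2·signedArea(ABC) = 398/3 ∩ 2·signedArea(AFC) = 199/3]
   → A = (-7/3, 2/3)
3. E_x = 37/6  [E divides AB with AE:EB = 3/4:1/4]
4. E_y = 19/6  [E divides AB with AE:EB = 3/4:1/4]
   → E = (37/6, 19/6)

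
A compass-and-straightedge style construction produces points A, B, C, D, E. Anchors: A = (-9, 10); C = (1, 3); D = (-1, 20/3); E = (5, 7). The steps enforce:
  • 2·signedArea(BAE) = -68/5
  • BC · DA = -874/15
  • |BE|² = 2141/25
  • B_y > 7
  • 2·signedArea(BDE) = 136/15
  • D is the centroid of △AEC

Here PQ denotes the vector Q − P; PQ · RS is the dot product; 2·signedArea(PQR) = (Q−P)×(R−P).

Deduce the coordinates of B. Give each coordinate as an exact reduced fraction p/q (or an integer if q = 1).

1. B_x = -21/5  [2·signedArea(BDE) = 136/15 ∩ 2·signedArea(BAE) = -68/5]
2. B_y = 8  [2·signedArea(BDE) = 136/15 ∩ 2·signedArea(BAE) = -68/5]
   → B = (-21/5, 8)

B = (-21/5, 8)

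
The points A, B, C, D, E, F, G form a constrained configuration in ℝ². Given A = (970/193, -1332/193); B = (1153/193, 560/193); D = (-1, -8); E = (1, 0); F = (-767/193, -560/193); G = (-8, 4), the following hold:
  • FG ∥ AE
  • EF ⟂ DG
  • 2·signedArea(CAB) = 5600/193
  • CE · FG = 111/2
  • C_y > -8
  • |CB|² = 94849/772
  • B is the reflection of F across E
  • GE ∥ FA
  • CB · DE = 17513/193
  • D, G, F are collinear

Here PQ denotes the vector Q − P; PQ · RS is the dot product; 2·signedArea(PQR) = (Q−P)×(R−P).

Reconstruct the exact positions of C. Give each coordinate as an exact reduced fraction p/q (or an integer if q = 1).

1. C_x = 777/386  [CB · DE = 17513/193 ∩ CE · FG = 111/2]
2. C_y = -1438/193  [CB · DE = 17513/193 ∩ CE · FG = 111/2]
   → C = (777/386, -1438/193)

C = (777/386, -1438/193)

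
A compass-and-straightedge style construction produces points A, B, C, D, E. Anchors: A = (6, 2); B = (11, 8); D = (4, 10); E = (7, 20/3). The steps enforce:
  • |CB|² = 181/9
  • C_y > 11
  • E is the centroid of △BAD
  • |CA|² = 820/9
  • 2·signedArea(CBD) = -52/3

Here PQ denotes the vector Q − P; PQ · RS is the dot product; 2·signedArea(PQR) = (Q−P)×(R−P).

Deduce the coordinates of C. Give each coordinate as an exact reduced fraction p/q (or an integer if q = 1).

1. C_x = 8  [line -2·x + -7·y + 286/3 = 0 ∩ |CA|² = 820/9]
2. C_y = 34/3  [line -2·x + -7·y + 286/3 = 0 ∩ |CA|² = 820/9]
   → C = (8, 34/3)

C = (8, 34/3)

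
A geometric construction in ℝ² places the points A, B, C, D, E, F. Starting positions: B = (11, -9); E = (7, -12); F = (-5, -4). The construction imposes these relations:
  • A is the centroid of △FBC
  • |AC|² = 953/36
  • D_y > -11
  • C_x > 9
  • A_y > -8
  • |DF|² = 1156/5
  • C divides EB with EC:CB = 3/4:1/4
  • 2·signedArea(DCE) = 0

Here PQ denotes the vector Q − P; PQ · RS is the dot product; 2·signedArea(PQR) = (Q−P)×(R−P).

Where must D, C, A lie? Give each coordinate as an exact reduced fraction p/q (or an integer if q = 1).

1. C_x = 10  [C divides EB with EC:CB = 3/4:1/4]
2. C_y = -39/4  [C divides EB with EC:CB = 3/4:1/4]
   → C = (10, -39/4)
3. A_x = 16/3  [A is the centroid of △FBC]
4. A_y = -91/12  [A is the centroid of △FBC]
   → A = (16/3, -91/12)
5. D_x = 43/5  [line 9/4·x + -3·y + -207/4 = 0 ∩ |DF|² = 1156/5]
6. D_y = -54/5  [line 9/4·x + -3·y + -207/4 = 0 ∩ |DF|² = 1156/5]
   → D = (43/5, -54/5)

A = (16/3, -91/12)
C = (10, -39/4)
D = (43/5, -54/5)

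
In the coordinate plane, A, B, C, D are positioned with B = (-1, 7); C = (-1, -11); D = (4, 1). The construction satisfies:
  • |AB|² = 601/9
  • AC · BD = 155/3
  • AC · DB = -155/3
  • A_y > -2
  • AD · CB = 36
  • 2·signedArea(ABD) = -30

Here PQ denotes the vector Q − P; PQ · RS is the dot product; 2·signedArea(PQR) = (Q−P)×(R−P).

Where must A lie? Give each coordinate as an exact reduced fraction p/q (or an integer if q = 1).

1. A_x = 2/3  [AD · CB = 36 ∩ 2·signedArea(ABD) = -30]
2. A_y = -1  [AD · CB = 36 ∩ 2·signedArea(ABD) = -30]
   → A = (2/3, -1)

A = (2/3, -1)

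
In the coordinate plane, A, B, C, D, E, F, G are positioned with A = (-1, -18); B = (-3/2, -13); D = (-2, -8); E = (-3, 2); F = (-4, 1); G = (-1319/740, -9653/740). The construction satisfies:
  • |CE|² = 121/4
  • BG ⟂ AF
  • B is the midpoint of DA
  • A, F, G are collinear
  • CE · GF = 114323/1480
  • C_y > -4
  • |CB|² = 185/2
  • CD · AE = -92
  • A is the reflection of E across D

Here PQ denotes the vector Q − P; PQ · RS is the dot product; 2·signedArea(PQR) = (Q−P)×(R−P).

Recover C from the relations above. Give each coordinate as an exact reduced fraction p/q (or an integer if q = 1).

C = (-3, -7/2)

1. C_x = -3  [CE · GF = 114323/1480 ∩ CD · AE = -92]
2. C_y = -7/2  [CE · GF = 114323/1480 ∩ CD · AE = -92]
   → C = (-3, -7/2)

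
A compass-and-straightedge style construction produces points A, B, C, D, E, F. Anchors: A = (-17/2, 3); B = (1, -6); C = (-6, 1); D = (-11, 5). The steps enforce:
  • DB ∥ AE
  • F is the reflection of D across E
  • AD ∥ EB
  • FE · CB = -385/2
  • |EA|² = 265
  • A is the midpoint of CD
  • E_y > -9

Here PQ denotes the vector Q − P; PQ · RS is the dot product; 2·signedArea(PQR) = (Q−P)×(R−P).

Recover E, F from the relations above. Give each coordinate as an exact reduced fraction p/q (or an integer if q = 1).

1. E_x = 7/2  [AD ∥ EB ∩ DB ∥ AE]
2. E_y = -8  [AD ∥ EB ∩ DB ∥ AE]
   → E = (7/2, -8)
3. F_x = 18  [F is the reflection of D across E]
4. F_y = -21  [F is the reflection of D across E]
   → F = (18, -21)

E = (7/2, -8)
F = (18, -21)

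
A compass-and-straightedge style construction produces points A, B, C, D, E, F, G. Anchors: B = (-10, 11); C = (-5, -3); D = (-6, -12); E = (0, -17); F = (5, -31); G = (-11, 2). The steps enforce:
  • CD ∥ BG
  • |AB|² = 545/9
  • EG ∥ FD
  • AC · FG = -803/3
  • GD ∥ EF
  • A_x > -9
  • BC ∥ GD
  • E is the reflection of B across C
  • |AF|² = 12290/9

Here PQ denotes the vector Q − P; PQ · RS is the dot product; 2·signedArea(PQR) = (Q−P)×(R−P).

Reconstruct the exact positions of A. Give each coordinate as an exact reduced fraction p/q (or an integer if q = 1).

A = (-26/3, 10/3)

1. A_x = -26/3  [line 16·x + -33·y + 746/3 = 0 ∩ |AF|² = 12290/9]
2. A_y = 10/3  [line 16·x + -33·y + 746/3 = 0 ∩ |AF|² = 12290/9]
   → A = (-26/3, 10/3)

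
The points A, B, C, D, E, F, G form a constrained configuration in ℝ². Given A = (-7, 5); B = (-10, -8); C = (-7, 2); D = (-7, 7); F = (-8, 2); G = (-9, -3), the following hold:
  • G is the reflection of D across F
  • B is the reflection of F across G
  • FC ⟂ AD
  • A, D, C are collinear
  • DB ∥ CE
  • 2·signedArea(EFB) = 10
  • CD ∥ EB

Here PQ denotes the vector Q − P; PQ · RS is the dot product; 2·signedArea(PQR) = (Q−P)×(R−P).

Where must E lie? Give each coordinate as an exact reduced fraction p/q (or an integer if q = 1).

E = (-10, -13)

1. E_x = -10  [CD ∥ EB ∩ DB ∥ CE]
2. E_y = -13  [CD ∥ EB ∩ DB ∥ CE]
   → E = (-10, -13)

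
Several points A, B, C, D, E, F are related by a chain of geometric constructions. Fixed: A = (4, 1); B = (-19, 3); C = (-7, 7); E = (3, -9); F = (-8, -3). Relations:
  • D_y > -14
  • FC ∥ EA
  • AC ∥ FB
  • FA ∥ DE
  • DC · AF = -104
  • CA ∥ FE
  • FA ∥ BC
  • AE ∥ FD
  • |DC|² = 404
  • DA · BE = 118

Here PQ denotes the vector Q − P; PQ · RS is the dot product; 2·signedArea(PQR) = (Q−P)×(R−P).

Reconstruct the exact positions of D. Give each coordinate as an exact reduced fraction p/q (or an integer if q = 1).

D = (-9, -13)

1. D_x = -9  [FA ∥ DE ∩ AE ∥ FD]
2. D_y = -13  [FA ∥ DE ∩ AE ∥ FD]
   → D = (-9, -13)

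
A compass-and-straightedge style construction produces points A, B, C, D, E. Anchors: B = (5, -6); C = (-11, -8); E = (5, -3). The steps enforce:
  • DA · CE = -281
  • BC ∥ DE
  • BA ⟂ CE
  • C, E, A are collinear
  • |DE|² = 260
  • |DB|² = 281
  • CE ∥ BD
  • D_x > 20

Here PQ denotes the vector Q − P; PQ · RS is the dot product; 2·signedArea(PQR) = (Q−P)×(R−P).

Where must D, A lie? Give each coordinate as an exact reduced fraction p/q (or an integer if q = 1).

1. D_x = 21  [BC ∥ DE ∩ CE ∥ BD]
2. D_y = -1  [BC ∥ DE ∩ CE ∥ BD]
   → D = (21, -1)
3. A_x = 1165/281  [C, E, A are collinear ∩ BA ⟂ CE]
4. A_y = -918/281  [C, E, A are collinear ∩ BA ⟂ CE]
   → A = (1165/281, -918/281)

A = (1165/281, -918/281)
D = (21, -1)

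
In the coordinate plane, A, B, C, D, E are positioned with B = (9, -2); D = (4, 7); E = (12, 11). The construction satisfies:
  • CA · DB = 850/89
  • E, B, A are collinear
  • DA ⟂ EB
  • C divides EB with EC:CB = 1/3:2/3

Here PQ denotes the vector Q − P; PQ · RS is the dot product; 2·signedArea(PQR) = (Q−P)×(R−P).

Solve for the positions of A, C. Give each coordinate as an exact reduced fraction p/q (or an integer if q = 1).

1. A_x = 954/89  [E, B, A are collinear ∩ DA ⟂ EB]
2. A_y = 485/89  [E, B, A are collinear ∩ DA ⟂ EB]
   → A = (954/89, 485/89)
3. C_x = 11  [C divides EB with EC:CB = 1/3:2/3]
4. C_y = 20/3  [C divides EB with EC:CB = 1/3:2/3]
   → C = (11, 20/3)

A = (954/89, 485/89)
C = (11, 20/3)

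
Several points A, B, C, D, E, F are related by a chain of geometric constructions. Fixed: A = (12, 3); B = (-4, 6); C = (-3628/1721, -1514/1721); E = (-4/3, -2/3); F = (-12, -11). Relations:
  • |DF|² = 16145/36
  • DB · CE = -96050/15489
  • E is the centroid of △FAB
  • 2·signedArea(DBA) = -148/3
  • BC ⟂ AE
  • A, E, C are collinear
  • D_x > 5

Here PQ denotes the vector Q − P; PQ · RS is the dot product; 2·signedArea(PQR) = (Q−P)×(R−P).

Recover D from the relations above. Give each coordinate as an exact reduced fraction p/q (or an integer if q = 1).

D = (16/3, 7/6)

1. D_x = 16/3  [DB · CE = -96050/15489 ∩ 2·signedArea(DBA) = -148/3]
2. D_y = 7/6  [DB · CE = -96050/15489 ∩ 2·signedArea(DBA) = -148/3]
   → D = (16/3, 7/6)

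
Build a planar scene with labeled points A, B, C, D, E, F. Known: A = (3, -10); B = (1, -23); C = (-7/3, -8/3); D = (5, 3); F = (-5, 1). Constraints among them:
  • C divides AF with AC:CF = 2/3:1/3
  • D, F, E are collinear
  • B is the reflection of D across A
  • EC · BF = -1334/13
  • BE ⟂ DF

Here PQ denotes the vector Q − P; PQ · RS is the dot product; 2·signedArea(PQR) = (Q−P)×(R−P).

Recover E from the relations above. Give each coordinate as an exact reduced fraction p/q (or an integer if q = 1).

1. E_x = -50/13  [D, F, E are collinear ∩ BE ⟂ DF]
2. E_y = 16/13  [D, F, E are collinear ∩ BE ⟂ DF]
   → E = (-50/13, 16/13)

E = (-50/13, 16/13)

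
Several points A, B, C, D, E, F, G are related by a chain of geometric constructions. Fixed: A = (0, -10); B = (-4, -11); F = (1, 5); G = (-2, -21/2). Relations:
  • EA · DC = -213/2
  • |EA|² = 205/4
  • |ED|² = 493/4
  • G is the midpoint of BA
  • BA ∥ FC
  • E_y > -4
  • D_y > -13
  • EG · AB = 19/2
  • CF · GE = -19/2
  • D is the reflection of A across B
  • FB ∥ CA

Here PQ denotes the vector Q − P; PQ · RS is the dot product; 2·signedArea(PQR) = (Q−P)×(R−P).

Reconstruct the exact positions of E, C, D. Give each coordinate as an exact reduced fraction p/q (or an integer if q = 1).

C = (5, 6)
D = (-8, -12)
E = (-3/2, -3)

1. E_x = -3/2  [line 4·x + 1·y + 9 = 0 ∩ |EA|² = 205/4]
2. E_y = -3  [line 4·x + 1·y + 9 = 0 ∩ |EA|² = 205/4]
   → E = (-3/2, -3)
3. C_x = 5  [FB ∥ CA ∩ BA ∥ FC]
4. C_y = 6  [FB ∥ CA ∩ BA ∥ FC]
   → C = (5, 6)
5. D_x = -8  [EA · DC = -213/2 ∩ D is the reflection of A across B]
6. D_y = -12  [EA · DC = -213/2 ∩ D is the reflection of A across B]
   → D = (-8, -12)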